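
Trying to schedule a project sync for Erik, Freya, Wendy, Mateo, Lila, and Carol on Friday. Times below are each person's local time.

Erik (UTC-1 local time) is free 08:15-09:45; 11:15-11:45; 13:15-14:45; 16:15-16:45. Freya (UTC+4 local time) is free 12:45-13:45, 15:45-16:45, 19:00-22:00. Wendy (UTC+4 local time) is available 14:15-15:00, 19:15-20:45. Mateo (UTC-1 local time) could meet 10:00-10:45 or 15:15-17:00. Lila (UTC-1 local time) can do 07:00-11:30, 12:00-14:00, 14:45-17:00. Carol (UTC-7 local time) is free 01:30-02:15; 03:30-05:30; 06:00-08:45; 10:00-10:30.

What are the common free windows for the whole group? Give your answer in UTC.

Erik in UTC: 09:15-10:45, 12:15-12:45, 14:15-15:45, 17:15-17:45 (add 1h to convert from UTC-1).
Freya in UTC: 08:45-09:45, 11:45-12:45, 15:00-18:00 (subtract 4h to convert from UTC+4).
Wendy in UTC: 10:15-11:00, 15:15-16:45 (subtract 4h to convert from UTC+4).
Mateo in UTC: 11:00-11:45, 16:15-18:00 (add 1h to convert from UTC-1).
Lila in UTC: 08:00-12:30, 13:00-15:00, 15:45-18:00 (add 1h to convert from UTC-1).
Carol in UTC: 08:30-09:15, 10:30-12:30, 13:00-15:45, 17:00-17:30 (add 7h to convert from UTC-7).
Erik ∩ Freya: 09:15-09:45, 12:15-12:45, 15:00-15:45, 17:15-17:45.
Erik ∩ Freya ∩ Wendy: 15:15-15:45.
Erik ∩ Freya ∩ Wendy ∩ Mateo: ∅.
Erik ∩ Freya ∩ Wendy ∩ Mateo ∩ Lila: ∅.
Erik ∩ Freya ∩ Wendy ∩ Mateo ∩ Lila ∩ Carol: ∅.
There is no time when everyone is free.

none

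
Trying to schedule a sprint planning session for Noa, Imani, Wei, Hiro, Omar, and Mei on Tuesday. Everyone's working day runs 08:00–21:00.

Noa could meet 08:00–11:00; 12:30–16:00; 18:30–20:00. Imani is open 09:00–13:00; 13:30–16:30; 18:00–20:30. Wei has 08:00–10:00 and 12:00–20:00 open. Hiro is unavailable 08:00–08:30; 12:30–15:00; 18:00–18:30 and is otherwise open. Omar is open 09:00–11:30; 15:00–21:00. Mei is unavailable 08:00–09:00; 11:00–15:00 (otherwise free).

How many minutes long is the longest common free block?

90

Noa free: 08:00-11:00, 12:30-16:00, 18:30-20:00.
Imani free: 09:00-13:00, 13:30-16:30, 18:00-20:30.
Wei free: 08:00-10:00, 12:00-20:00.
Hiro free: 08:30-12:30, 15:00-18:00, 18:30-21:00 (invert busy blocks within the working day).
Omar free: 09:00-11:30, 15:00-21:00.
Mei free: 09:00-11:00, 15:00-21:00 (invert busy blocks within the working day).
Noa ∩ Imani: 09:00-11:00, 12:30-13:00, 13:30-16:00, 18:30-20:00.
Noa ∩ Imani ∩ Wei: 09:00-10:00, 12:30-13:00, 13:30-16:00, 18:30-20:00.
Noa ∩ Imani ∩ Wei ∩ Hiro: 09:00-10:00, 15:00-16:00, 18:30-20:00.
Noa ∩ Imani ∩ Wei ∩ Hiro ∩ Omar: 09:00-10:00, 15:00-16:00, 18:30-20:00.
Noa ∩ Imani ∩ Wei ∩ Hiro ∩ Omar ∩ Mei: 09:00-10:00, 15:00-16:00, 18:30-20:00.
Those are the intersection windows.
The longest is 18:30-20:00 at 90 minutes.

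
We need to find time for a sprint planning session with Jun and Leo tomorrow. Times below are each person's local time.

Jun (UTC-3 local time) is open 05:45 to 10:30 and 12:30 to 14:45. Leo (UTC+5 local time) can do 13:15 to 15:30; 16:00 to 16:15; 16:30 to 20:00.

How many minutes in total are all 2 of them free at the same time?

240

Jun in UTC: 08:45-13:30, 15:30-17:45 (add 3h to convert from UTC-3).
Leo in UTC: 08:15-10:30, 11:00-11:15, 11:30-15:00 (subtract 5h to convert from UTC+5).
Jun ∩ Leo: 08:45-10:30, 11:00-11:15, 11:30-13:30.
Summing the common windows: 105 + 15 + 120 = 240 minutes.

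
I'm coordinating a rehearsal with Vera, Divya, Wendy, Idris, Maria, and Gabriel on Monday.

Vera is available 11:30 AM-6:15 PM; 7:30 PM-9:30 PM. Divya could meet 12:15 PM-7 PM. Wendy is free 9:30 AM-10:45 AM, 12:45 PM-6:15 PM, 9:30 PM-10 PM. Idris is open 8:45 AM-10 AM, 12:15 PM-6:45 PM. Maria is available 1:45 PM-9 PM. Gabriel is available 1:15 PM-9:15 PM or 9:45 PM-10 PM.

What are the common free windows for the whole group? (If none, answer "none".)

13:45-18:15

Vera ∩ Divya: 12:15-18:15.
Vera ∩ Divya ∩ Wendy: 12:45-18:15.
Vera ∩ Divya ∩ Wendy ∩ Idris: 12:45-18:15.
Vera ∩ Divya ∩ Wendy ∩ Idris ∩ Maria: 13:45-18:15.
Vera ∩ Divya ∩ Wendy ∩ Idris ∩ Maria ∩ Gabriel: 13:45-18:15.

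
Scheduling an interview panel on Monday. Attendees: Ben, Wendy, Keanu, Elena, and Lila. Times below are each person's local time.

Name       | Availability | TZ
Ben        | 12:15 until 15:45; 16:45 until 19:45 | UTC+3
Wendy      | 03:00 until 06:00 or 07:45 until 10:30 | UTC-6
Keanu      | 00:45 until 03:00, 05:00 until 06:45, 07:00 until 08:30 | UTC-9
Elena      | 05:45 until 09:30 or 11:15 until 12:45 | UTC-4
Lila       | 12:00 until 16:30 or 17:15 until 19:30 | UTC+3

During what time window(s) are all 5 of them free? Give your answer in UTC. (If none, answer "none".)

Ben in UTC: 09:15-12:45, 13:45-16:45 (subtract 3h to convert from UTC+3).
Wendy in UTC: 09:00-12:00, 13:45-16:30 (add 6h to convert from UTC-6).
Keanu in UTC: 09:45-12:00, 14:00-15:45, 16:00-17:30 (add 9h to convert from UTC-9).
Elena in UTC: 09:45-13:30, 15:15-16:45 (add 4h to convert from UTC-4).
Lila in UTC: 09:00-13:30, 14:15-16:30 (subtract 3h to convert from UTC+3).
Ben ∩ Wendy: 09:15-12:00, 13:45-16:30.
Ben ∩ Wendy ∩ Keanu: 09:45-12:00, 14:00-15:45, 16:00-16:30.
Ben ∩ Wendy ∩ Keanu ∩ Elena: 09:45-12:00, 15:15-15:45, 16:00-16:30.
Ben ∩ Wendy ∩ Keanu ∩ Elena ∩ Lila: 09:45-12:00, 15:15-15:45, 16:00-16:30.
Those are the intersection windows.

09:45-12:00, 15:15-15:45, 16:00-16:30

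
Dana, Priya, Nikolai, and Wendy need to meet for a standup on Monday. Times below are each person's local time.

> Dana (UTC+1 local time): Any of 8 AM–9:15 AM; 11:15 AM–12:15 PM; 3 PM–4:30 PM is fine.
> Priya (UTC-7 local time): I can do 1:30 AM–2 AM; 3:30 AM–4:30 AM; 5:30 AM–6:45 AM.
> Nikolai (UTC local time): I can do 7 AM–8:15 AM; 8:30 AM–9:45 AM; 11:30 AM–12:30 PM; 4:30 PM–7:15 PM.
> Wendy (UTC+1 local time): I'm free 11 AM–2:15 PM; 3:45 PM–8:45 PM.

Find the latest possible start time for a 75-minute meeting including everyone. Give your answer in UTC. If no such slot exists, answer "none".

none

Dana in UTC: 07:00-08:15, 10:15-11:15, 14:00-15:30 (subtract 1h to convert from UTC+1).
Priya in UTC: 08:30-09:00, 10:30-11:30, 12:30-13:45 (add 7h to convert from UTC-7).
Nikolai in UTC: 07:00-08:15, 08:30-09:45, 11:30-12:30, 16:30-19:15.
Wendy in UTC: 10:00-13:15, 14:45-19:45 (subtract 1h to convert from UTC+1).
Dana ∩ Priya: 10:30-11:15.
Dana ∩ Priya ∩ Nikolai: ∅.
Dana ∩ Priya ∩ Nikolai ∩ Wendy: ∅.
There is no time when everyone is free.
No common window is at least 75 minutes long.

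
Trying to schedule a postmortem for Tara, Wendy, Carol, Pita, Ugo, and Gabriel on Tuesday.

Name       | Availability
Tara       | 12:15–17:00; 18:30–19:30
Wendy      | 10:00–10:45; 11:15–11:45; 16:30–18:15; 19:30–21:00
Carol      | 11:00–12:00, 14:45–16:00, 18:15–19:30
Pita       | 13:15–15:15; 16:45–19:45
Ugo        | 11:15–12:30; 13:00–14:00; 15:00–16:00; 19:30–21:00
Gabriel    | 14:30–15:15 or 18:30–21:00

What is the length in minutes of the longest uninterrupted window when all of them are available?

Tara ∩ Wendy: 16:30-17:00.
Tara ∩ Wendy ∩ Carol: ∅.
Tara ∩ Wendy ∩ Carol ∩ Pita: ∅.
Tara ∩ Wendy ∩ Carol ∩ Pita ∩ Ugo: ∅.
Tara ∩ Wendy ∩ Carol ∩ Pita ∩ Ugo ∩ Gabriel: ∅.
There is no time when everyone is free.
No common window exists, so the longest block is 0 minutes.

0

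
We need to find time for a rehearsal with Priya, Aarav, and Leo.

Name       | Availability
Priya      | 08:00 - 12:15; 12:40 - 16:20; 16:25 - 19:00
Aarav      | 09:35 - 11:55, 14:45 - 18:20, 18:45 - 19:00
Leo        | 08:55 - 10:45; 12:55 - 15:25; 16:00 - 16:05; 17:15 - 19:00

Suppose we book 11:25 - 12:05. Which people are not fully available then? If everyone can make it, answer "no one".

Aarav, Leo

Priya: free for 11:25-12:05. Aarav: not fully free for 11:25-12:05. Leo: not fully free for 11:25-12:05.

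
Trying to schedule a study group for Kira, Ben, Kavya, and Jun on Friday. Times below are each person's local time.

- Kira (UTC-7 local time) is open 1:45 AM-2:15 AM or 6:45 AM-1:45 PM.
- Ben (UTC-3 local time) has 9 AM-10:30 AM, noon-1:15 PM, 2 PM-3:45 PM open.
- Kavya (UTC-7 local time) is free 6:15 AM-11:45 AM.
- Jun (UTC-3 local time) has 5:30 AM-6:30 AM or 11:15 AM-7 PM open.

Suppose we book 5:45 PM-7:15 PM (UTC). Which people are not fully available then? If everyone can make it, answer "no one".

Ben, Kavya

Kira in UTC: 08:45-09:15, 13:45-20:45 (add 7h to convert from UTC-7).
Ben in UTC: 12:00-13:30, 15:00-16:15, 17:00-18:45 (add 3h to convert from UTC-3).
Kavya in UTC: 13:15-18:45 (add 7h to convert from UTC-7).
Jun in UTC: 08:30-09:30, 14:15-22:00 (add 3h to convert from UTC-3).
Kira: free for 17:45-19:15. Ben: not fully free for 17:45-19:15. Kavya: not fully free for 17:45-19:15. Jun: free for 17:45-19:15.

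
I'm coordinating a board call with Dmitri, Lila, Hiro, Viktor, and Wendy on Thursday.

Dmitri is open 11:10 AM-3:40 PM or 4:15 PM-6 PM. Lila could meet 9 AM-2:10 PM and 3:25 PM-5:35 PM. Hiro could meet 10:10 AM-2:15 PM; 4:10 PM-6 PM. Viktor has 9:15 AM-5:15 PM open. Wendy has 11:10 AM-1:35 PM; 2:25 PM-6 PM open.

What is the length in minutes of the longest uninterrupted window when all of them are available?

145

Dmitri ∩ Lila: 11:10-14:10, 15:25-15:40, 16:15-17:35.
Dmitri ∩ Lila ∩ Hiro: 11:10-14:10, 16:15-17:35.
Dmitri ∩ Lila ∩ Hiro ∩ Viktor: 11:10-14:10, 16:15-17:15.
Dmitri ∩ Lila ∩ Hiro ∩ Viktor ∩ Wendy: 11:10-13:35, 16:15-17:15.
So the common availability across everyone is 11:10-13:35, 16:15-17:15.
The longest is 11:10-13:35 at 145 minutes.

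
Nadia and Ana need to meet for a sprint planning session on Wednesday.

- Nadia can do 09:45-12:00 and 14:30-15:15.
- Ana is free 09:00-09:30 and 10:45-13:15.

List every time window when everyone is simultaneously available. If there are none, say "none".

10:45-12:00

Nadia ∩ Ana: 10:45-12:00.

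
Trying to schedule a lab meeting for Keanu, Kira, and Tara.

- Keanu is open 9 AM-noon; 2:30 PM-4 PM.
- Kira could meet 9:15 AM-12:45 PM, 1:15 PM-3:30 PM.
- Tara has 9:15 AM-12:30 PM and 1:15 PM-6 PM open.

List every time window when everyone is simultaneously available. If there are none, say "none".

09:15-12:00, 14:30-15:30

Keanu ∩ Kira: 09:15-12:00, 14:30-15:30.
Keanu ∩ Kira ∩ Tara: 09:15-12:00, 14:30-15:30.
Those are the intersection windows.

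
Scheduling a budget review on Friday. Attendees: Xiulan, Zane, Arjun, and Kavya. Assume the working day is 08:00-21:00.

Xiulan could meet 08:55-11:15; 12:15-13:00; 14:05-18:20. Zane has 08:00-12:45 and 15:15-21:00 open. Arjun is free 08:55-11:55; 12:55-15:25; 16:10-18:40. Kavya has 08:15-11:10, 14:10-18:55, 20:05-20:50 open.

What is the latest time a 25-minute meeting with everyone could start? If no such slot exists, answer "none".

17:55

Xiulan ∩ Zane: 08:55-11:15, 12:15-12:45, 15:15-18:20.
Xiulan ∩ Zane ∩ Arjun: 08:55-11:15, 15:15-15:25, 16:10-18:20.
Xiulan ∩ Zane ∩ Arjun ∩ Kavya: 08:55-11:10, 15:15-15:25, 16:10-18:20.
The last common window of at least 25 minutes is 16:10-18:20; a 25-minute meeting can start as late as 17:55 and still end by 18:20.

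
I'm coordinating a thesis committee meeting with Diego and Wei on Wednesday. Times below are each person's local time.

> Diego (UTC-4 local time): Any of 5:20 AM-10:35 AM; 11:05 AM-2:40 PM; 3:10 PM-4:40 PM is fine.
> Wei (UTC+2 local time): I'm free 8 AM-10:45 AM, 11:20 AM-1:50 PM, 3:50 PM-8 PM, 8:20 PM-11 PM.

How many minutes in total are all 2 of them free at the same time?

Diego in UTC: 09:20-14:35, 15:05-18:40, 19:10-20:40 (add 4h to convert from UTC-4).
Wei in UTC: 06:00-08:45, 09:20-11:50, 13:50-18:00, 18:20-21:00 (subtract 2h to convert from UTC+2).
Diego ∩ Wei: 09:20-11:50, 13:50-14:35, 15:05-18:00, 18:20-18:40, 19:10-20:40.
Summing the common windows: 150 + 45 + 175 + 20 + 90 = 480 minutes.

480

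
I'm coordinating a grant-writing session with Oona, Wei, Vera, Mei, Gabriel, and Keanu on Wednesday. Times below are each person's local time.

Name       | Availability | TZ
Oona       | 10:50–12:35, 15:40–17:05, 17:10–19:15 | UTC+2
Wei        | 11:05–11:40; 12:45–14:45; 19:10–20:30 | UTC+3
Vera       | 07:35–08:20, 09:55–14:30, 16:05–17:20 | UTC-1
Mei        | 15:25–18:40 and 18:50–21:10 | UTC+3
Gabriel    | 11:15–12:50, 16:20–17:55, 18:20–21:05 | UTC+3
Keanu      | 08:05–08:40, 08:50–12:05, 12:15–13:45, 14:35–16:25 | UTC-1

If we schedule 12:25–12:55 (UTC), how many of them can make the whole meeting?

Oona in UTC: 08:50-10:35, 13:40-15:05, 15:10-17:15 (subtract 2h to convert from UTC+2).
Wei in UTC: 08:05-08:40, 09:45-11:45, 16:10-17:30 (subtract 3h to convert from UTC+3).
Vera in UTC: 08:35-09:20, 10:55-15:30, 17:05-18:20 (add 1h to convert from UTC-1).
Mei in UTC: 12:25-15:40, 15:50-18:10 (subtract 3h to convert from UTC+3).
Gabriel in UTC: 08:15-09:50, 13:20-14:55, 15:20-18:05 (subtract 3h to convert from UTC+3).
Keanu in UTC: 09:05-09:40, 09:50-13:05, 13:15-14:45, 15:35-17:25 (add 1h to convert from UTC-1).
Vera, Mei, and Keanu can make the full 12:25-12:55 slot — that's 3.

3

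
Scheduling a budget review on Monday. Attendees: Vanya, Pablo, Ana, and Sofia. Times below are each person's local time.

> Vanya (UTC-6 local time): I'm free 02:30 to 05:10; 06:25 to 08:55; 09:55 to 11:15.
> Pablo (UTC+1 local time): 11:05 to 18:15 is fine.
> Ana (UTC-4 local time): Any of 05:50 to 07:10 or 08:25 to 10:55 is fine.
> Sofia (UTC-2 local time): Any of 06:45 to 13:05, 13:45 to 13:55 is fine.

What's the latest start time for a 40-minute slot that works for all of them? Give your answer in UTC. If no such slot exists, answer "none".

14:15

Vanya in UTC: 08:30-11:10, 12:25-14:55, 15:55-17:15 (add 6h to convert from UTC-6).
Pablo in UTC: 10:05-17:15 (subtract 1h to convert from UTC+1).
Ana in UTC: 09:50-11:10, 12:25-14:55 (add 4h to convert from UTC-4).
Sofia in UTC: 08:45-15:05, 15:45-15:55 (add 2h to convert from UTC-2).
Vanya ∩ Pablo: 10:05-11:10, 12:25-14:55, 15:55-17:15.
Vanya ∩ Pablo ∩ Ana: 10:05-11:10, 12:25-14:55.
Vanya ∩ Pablo ∩ Ana ∩ Sofia: 10:05-11:10, 12:25-14:55.
The last common window of at least 40 minutes is 12:25-14:55; a 40-minute meeting can start as late as 14:15 and still end by 14:55.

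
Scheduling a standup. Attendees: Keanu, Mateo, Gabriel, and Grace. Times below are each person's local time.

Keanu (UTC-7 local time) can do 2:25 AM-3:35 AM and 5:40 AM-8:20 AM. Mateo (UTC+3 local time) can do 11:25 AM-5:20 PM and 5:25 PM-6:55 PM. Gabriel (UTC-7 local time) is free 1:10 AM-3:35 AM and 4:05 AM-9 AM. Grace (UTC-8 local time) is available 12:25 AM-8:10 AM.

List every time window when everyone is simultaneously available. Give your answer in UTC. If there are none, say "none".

Keanu in UTC: 09:25-10:35, 12:40-15:20 (add 7h to convert from UTC-7).
Mateo in UTC: 08:25-14:20, 14:25-15:55 (subtract 3h to convert from UTC+3).
Gabriel in UTC: 08:10-10:35, 11:05-16:00 (add 7h to convert from UTC-7).
Grace in UTC: 08:25-16:10 (add 8h to convert from UTC-8).
Keanu ∩ Mateo: 09:25-10:35, 12:40-14:20, 14:25-15:20.
Keanu ∩ Mateo ∩ Gabriel: 09:25-10:35, 12:40-14:20, 14:25-15:20.
Keanu ∩ Mateo ∩ Gabriel ∩ Grace: 09:25-10:35, 12:40-14:20, 14:25-15:20.

09:25-10:35, 12:40-14:20, 14:25-15:20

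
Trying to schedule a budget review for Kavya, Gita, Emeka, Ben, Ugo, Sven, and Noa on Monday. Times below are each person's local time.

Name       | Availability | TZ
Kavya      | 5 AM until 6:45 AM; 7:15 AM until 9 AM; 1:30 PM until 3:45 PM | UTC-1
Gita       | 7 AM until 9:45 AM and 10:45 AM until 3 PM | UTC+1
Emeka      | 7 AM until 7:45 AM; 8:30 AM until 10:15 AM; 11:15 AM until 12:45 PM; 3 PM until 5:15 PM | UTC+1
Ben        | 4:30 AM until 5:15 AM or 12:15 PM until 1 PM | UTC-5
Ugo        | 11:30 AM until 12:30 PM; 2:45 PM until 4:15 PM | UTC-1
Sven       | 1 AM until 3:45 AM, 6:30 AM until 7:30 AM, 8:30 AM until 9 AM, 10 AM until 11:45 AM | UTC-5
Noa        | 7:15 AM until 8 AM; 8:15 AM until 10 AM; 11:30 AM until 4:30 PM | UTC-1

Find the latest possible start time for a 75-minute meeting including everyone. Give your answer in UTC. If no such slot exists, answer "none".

none

Kavya in UTC: 06:00-07:45, 08:15-10:00, 14:30-16:45 (add 1h to convert from UTC-1).
Gita in UTC: 06:00-08:45, 09:45-14:00 (subtract 1h to convert from UTC+1).
Emeka in UTC: 06:00-06:45, 07:30-09:15, 10:15-11:45, 14:00-16:15 (subtract 1h to convert from UTC+1).
Ben in UTC: 09:30-10:15, 17:15-18:00 (add 5h to convert from UTC-5).
Ugo in UTC: 12:30-13:30, 15:45-17:15 (add 1h to convert from UTC-1).
Sven in UTC: 06:00-08:45, 11:30-12:30, 13:30-14:00, 15:00-16:45 (add 5h to convert from UTC-5).
Noa in UTC: 08:15-09:00, 09:15-11:00, 12:30-17:30 (add 1h to convert from UTC-1).
Kavya ∩ Gita: 06:00-07:45, 08:15-08:45, 09:45-10:00.
Kavya ∩ Gita ∩ Emeka: 06:00-06:45, 07:30-07:45, 08:15-08:45.
Kavya ∩ Gita ∩ Emeka ∩ Ben: ∅.
Kavya ∩ Gita ∩ Emeka ∩ Ben ∩ Ugo: ∅.
Kavya ∩ Gita ∩ Emeka ∩ Ben ∩ Ugo ∩ Sven: ∅.
Kavya ∩ Gita ∩ Emeka ∩ Ben ∩ Ugo ∩ Sven ∩ Noa: ∅.
There is no time when everyone is free.
No common window is at least 75 minutes long.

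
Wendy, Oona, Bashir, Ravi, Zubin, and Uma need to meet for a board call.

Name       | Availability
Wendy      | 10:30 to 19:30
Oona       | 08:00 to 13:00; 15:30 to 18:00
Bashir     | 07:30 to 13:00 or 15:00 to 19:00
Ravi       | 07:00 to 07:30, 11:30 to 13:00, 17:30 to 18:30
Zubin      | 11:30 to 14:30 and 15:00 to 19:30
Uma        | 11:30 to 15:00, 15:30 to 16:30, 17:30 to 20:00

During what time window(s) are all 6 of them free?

Wendy ∩ Oona: 10:30-13:00, 15:30-18:00.
Wendy ∩ Oona ∩ Bashir: 10:30-13:00, 15:30-18:00.
Wendy ∩ Oona ∩ Bashir ∩ Ravi: 11:30-13:00, 17:30-18:00.
Wendy ∩ Oona ∩ Bashir ∩ Ravi ∩ Zubin: 11:30-13:00, 17:30-18:00.
Wendy ∩ Oona ∩ Bashir ∩ Ravi ∩ Zubin ∩ Uma: 11:30-13:00, 17:30-18:00.
Those are the intersection windows.

11:30-13:00, 17:30-18:00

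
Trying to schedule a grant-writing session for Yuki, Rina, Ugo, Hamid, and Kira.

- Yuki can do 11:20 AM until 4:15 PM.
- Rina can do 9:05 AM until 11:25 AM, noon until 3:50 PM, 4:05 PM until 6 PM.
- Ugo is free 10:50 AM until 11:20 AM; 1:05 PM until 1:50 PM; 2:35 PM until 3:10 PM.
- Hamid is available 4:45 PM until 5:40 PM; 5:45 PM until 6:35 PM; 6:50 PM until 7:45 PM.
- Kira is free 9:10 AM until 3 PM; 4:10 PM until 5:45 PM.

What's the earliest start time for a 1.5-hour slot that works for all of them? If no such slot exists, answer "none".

Yuki ∩ Rina: 11:20-11:25, 12:00-15:50, 16:05-16:15.
Yuki ∩ Rina ∩ Ugo: 13:05-13:50, 14:35-15:10.
Yuki ∩ Rina ∩ Ugo ∩ Hamid: ∅.
Yuki ∩ Rina ∩ Ugo ∩ Hamid ∩ Kira: ∅.
There is no time when everyone is free.
No common window is at least 90 minutes long.

none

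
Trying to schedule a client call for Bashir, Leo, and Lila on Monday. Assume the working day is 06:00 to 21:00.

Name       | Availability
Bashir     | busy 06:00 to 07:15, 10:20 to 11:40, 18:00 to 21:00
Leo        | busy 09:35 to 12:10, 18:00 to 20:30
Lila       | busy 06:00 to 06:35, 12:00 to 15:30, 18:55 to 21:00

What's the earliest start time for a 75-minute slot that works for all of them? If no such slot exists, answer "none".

Bashir free: 07:15-10:20, 11:40-18:00 (invert busy blocks within the working day).
Leo free: 06:00-09:35, 12:10-18:00, 20:30-21:00 (invert busy blocks within the working day).
Lila free: 06:35-12:00, 15:30-18:55 (invert busy blocks within the working day).
Bashir ∩ Leo: 07:15-09:35, 12:10-18:00.
Bashir ∩ Leo ∩ Lila: 07:15-09:35, 15:30-18:00.
Those are the intersection windows.
The first common window of at least 75 minutes is 07:15-09:35, so the earliest start is 07:15.

07:15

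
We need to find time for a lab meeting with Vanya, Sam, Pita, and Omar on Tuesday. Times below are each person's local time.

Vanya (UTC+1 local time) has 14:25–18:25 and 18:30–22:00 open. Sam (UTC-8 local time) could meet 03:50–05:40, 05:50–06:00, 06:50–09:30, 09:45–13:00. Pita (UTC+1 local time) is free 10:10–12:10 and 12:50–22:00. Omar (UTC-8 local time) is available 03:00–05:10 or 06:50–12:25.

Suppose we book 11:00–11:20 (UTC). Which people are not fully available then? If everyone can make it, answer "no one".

Pita, Sam, Vanya

Vanya in UTC: 13:25-17:25, 17:30-21:00 (subtract 1h to convert from UTC+1).
Sam in UTC: 11:50-13:40, 13:50-14:00, 14:50-17:30, 17:45-21:00 (add 8h to convert from UTC-8).
Pita in UTC: 09:10-11:10, 11:50-21:00 (subtract 1h to convert from UTC+1).
Omar in UTC: 11:00-13:10, 14:50-20:25 (add 8h to convert from UTC-8).
Vanya: not fully free for 11:00-11:20. Sam: not fully free for 11:00-11:20. Pita: not fully free for 11:00-11:20. Omar: free for 11:00-11:20.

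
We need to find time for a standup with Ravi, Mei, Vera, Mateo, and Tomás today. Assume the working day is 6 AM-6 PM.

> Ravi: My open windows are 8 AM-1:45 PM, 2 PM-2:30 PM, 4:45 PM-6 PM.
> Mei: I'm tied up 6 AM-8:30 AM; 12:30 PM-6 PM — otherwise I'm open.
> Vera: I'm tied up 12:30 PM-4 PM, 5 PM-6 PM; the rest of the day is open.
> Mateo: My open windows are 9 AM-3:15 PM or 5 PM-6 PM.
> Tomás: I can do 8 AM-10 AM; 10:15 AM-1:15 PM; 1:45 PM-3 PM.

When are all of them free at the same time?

09:00-10:00, 10:15-12:30

Ravi free: 08:00-13:45, 14:00-14:30, 16:45-18:00.
Mei free: 08:30-12:30 (invert busy blocks within the working day).
Vera free: 06:00-12:30, 16:00-17:00 (invert busy blocks within the working day).
Mateo free: 09:00-15:15, 17:00-18:00.
Tomás free: 08:00-10:00, 10:15-13:15, 13:45-15:00.
Ravi ∩ Mei: 08:30-12:30.
Ravi ∩ Mei ∩ Vera: 08:30-12:30.
Ravi ∩ Mei ∩ Vera ∩ Mateo: 09:00-12:30.
Ravi ∩ Mei ∩ Vera ∩ Mateo ∩ Tomás: 09:00-10:00, 10:15-12:30.
So the common availability across everyone is 09:00-10:00, 10:15-12:30.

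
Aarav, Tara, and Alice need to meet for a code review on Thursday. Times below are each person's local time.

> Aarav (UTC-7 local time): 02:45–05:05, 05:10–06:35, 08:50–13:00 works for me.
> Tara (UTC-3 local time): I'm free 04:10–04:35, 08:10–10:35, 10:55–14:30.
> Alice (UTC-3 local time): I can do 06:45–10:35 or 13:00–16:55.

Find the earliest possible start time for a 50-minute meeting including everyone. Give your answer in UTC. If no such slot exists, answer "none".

Aarav in UTC: 09:45-12:05, 12:10-13:35, 15:50-20:00 (add 7h to convert from UTC-7).
Tara in UTC: 07:10-07:35, 11:10-13:35, 13:55-17:30 (add 3h to convert from UTC-3).
Alice in UTC: 09:45-13:35, 16:00-19:55 (add 3h to convert from UTC-3).
Aarav ∩ Tara: 11:10-12:05, 12:10-13:35, 15:50-17:30.
Aarav ∩ Tara ∩ Alice: 11:10-12:05, 12:10-13:35, 16:00-17:30.
So the common availability across everyone is 11:10-12:05, 12:10-13:35, 16:00-17:30.
The first common window of at least 50 minutes is 11:10-12:05, so the earliest start is 11:10.

11:10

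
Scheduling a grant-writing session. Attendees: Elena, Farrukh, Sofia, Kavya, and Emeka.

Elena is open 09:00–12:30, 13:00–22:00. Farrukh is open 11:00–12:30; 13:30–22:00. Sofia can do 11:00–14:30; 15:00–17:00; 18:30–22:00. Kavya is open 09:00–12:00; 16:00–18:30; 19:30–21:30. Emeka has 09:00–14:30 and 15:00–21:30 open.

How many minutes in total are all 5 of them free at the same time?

240

Elena ∩ Farrukh: 11:00-12:30, 13:30-22:00.
Elena ∩ Farrukh ∩ Sofia: 11:00-12:30, 13:30-14:30, 15:00-17:00, 18:30-22:00.
Elena ∩ Farrukh ∩ Sofia ∩ Kavya: 11:00-12:00, 16:00-17:00, 19:30-21:30.
Elena ∩ Farrukh ∩ Sofia ∩ Kavya ∩ Emeka: 11:00-12:00, 16:00-17:00, 19:30-21:30.
So the common availability across everyone is 11:00-12:00, 16:00-17:00, 19:30-21:30.
Summing the common windows: 60 + 60 + 120 = 240 minutes.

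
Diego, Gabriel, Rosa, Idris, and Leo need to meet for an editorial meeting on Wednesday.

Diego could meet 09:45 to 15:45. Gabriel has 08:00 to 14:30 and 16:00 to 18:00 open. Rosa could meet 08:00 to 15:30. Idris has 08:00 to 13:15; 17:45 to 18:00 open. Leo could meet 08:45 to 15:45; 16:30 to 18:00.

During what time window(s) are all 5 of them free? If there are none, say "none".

09:45-13:15

Diego ∩ Gabriel: 09:45-14:30.
Diego ∩ Gabriel ∩ Rosa: 09:45-14:30.
Diego ∩ Gabriel ∩ Rosa ∩ Idris: 09:45-13:15.
Diego ∩ Gabriel ∩ Rosa ∩ Idris ∩ Leo: 09:45-13:15.
So the common availability across everyone is 09:45-13:15.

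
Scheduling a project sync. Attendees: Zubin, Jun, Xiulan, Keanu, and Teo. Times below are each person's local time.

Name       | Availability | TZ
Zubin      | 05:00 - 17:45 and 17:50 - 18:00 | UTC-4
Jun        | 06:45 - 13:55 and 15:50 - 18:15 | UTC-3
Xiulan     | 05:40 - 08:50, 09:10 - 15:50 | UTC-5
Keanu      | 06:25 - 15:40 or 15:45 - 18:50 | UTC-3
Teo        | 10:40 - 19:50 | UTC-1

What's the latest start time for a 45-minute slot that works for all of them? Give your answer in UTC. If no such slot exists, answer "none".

20:05

Zubin in UTC: 09:00-21:45, 21:50-22:00 (add 4h to convert from UTC-4).
Jun in UTC: 09:45-16:55, 18:50-21:15 (add 3h to convert from UTC-3).
Xiulan in UTC: 10:40-13:50, 14:10-20:50 (add 5h to convert from UTC-5).
Keanu in UTC: 09:25-18:40, 18:45-21:50 (add 3h to convert from UTC-3).
Teo in UTC: 11:40-20:50 (add 1h to convert from UTC-1).
Zubin ∩ Jun: 09:45-16:55, 18:50-21:15.
Zubin ∩ Jun ∩ Xiulan: 10:40-13:50, 14:10-16:55, 18:50-20:50.
Zubin ∩ Jun ∩ Xiulan ∩ Keanu: 10:40-13:50, 14:10-16:55, 18:50-20:50.
Zubin ∩ Jun ∩ Xiulan ∩ Keanu ∩ Teo: 11:40-13:50, 14:10-16:55, 18:50-20:50.
The last common window of at least 45 minutes is 18:50-20:50; a 45-minute meeting can start as late as 20:05 and still end by 20:50.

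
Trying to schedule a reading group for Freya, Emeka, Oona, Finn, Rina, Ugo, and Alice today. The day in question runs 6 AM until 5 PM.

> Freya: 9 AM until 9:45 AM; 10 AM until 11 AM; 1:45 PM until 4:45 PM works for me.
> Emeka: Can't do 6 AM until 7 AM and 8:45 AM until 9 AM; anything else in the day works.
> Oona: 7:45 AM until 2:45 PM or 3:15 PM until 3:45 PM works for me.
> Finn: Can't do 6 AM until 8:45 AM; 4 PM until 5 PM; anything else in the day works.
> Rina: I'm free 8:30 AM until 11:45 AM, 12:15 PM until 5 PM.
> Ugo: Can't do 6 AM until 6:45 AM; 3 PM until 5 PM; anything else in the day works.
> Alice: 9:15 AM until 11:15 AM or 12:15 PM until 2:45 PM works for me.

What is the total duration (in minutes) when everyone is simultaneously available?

150

Freya free: 09:00-09:45, 10:00-11:00, 13:45-16:45.
Emeka free: 07:00-08:45, 09:00-17:00 (invert busy blocks within the working day).
Oona free: 07:45-14:45, 15:15-15:45.
Finn free: 08:45-16:00 (invert busy blocks within the working day).
Rina free: 08:30-11:45, 12:15-17:00.
Ugo free: 06:45-15:00 (invert busy blocks within the working day).
Alice free: 09:15-11:15, 12:15-14:45.
Freya ∩ Emeka: 09:00-09:45, 10:00-11:00, 13:45-16:45.
Freya ∩ Emeka ∩ Oona: 09:00-09:45, 10:00-11:00, 13:45-14:45, 15:15-15:45.
Freya ∩ Emeka ∩ Oona ∩ Finn: 09:00-09:45, 10:00-11:00, 13:45-14:45, 15:15-15:45.
Freya ∩ Emeka ∩ Oona ∩ Finn ∩ Rina: 09:00-09:45, 10:00-11:00, 13:45-14:45, 15:15-15:45.
Freya ∩ Emeka ∩ Oona ∩ Finn ∩ Rina ∩ Ugo: 09:00-09:45, 10:00-11:00, 13:45-14:45.
Freya ∩ Emeka ∩ Oona ∩ Finn ∩ Rina ∩ Ugo ∩ Alice: 09:15-09:45, 10:00-11:00, 13:45-14:45.
Those are the intersection windows.
Summing the common windows: 30 + 60 + 60 = 150 minutes.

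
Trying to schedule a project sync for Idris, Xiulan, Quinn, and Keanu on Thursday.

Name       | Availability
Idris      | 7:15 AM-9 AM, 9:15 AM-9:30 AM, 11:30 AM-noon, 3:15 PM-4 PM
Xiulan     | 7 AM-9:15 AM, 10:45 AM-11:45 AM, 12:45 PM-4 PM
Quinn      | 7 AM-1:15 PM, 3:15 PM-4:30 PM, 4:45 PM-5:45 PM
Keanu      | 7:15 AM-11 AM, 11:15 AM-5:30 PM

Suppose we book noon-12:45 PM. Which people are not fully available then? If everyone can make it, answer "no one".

Idris, Xiulan

Idris: not fully free for 12:00-12:45. Xiulan: not fully free for 12:00-12:45. Quinn: free for 12:00-12:45. Keanu: free for 12:00-12:45.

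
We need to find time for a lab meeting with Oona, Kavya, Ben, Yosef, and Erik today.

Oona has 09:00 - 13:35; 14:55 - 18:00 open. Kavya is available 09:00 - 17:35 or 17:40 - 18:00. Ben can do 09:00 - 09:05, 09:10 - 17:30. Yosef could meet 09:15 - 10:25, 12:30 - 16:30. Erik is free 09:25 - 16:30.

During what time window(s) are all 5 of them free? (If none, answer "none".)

09:25-10:25, 12:30-13:35, 14:55-16:30

Oona ∩ Kavya: 09:00-13:35, 14:55-17:35, 17:40-18:00.
Oona ∩ Kavya ∩ Ben: 09:00-09:05, 09:10-13:35, 14:55-17:30.
Oona ∩ Kavya ∩ Ben ∩ Yosef: 09:15-10:25, 12:30-13:35, 14:55-16:30.
Oona ∩ Kavya ∩ Ben ∩ Yosef ∩ Erik: 09:25-10:25, 12:30-13:35, 14:55-16:30.
So the common availability across everyone is 09:25-10:25, 12:30-13:35, 14:55-16:30.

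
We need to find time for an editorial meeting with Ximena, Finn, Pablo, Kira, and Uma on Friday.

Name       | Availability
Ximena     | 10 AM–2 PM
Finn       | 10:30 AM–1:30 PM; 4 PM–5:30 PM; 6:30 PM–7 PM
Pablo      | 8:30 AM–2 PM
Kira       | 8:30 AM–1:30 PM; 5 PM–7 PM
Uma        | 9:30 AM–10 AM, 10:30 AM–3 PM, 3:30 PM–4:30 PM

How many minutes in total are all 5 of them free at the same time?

Ximena ∩ Finn: 10:30-13:30.
Ximena ∩ Finn ∩ Pablo: 10:30-13:30.
Ximena ∩ Finn ∩ Pablo ∩ Kira: 10:30-13:30.
Ximena ∩ Finn ∩ Pablo ∩ Kira ∩ Uma: 10:30-13:30.
Those are the intersection windows.
That's a single block of 180 minutes.

180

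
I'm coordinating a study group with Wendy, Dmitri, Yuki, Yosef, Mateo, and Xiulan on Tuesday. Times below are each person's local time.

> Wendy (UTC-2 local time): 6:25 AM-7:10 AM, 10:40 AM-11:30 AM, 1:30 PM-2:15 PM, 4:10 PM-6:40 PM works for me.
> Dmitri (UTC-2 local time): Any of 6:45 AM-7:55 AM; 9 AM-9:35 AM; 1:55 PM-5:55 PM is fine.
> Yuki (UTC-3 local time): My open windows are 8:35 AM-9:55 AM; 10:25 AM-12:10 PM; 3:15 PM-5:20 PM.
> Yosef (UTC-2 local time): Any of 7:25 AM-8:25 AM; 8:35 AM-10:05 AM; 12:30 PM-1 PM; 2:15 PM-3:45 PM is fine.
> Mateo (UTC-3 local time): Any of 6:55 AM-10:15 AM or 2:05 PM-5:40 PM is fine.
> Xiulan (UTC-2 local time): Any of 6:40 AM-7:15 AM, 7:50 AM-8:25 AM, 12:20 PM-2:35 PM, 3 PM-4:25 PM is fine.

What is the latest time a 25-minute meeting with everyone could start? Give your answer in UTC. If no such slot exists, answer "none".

Wendy in UTC: 08:25-09:10, 12:40-13:30, 15:30-16:15, 18:10-20:40 (add 2h to convert from UTC-2).
Dmitri in UTC: 08:45-09:55, 11:00-11:35, 15:55-19:55 (add 2h to convert from UTC-2).
Yuki in UTC: 11:35-12:55, 13:25-15:10, 18:15-20:20 (add 3h to convert from UTC-3).
Yosef in UTC: 09:25-10:25, 10:35-12:05, 14:30-15:00, 16:15-17:45 (add 2h to convert from UTC-2).
Mateo in UTC: 09:55-13:15, 17:05-20:40 (add 3h to convert from UTC-3).
Xiulan in UTC: 08:40-09:15, 09:50-10:25, 14:20-16:35, 17:00-18:25 (add 2h to convert from UTC-2).
Wendy ∩ Dmitri: 08:45-09:10, 15:55-16:15, 18:10-19:55.
Wendy ∩ Dmitri ∩ Yuki: 18:15-19:55.
Wendy ∩ Dmitri ∩ Yuki ∩ Yosef: ∅.
Wendy ∩ Dmitri ∩ Yuki ∩ Yosef ∩ Mateo: ∅.
Wendy ∩ Dmitri ∩ Yuki ∩ Yosef ∩ Mateo ∩ Xiulan: ∅.
There is no time when everyone is free.
No common window is at least 25 minutes long.

none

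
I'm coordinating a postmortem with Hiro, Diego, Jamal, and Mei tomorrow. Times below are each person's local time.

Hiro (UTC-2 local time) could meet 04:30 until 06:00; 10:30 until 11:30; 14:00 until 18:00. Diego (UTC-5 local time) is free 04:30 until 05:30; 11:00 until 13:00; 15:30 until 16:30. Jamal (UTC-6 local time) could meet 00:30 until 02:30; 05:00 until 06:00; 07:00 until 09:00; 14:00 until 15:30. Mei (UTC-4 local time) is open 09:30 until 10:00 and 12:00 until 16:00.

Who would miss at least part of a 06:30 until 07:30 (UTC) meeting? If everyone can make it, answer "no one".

Hiro in UTC: 06:30-08:00, 12:30-13:30, 16:00-20:00 (add 2h to convert from UTC-2).
Diego in UTC: 09:30-10:30, 16:00-18:00, 20:30-21:30 (add 5h to convert from UTC-5).
Jamal in UTC: 06:30-08:30, 11:00-12:00, 13:00-15:00, 20:00-21:30 (add 6h to convert from UTC-6).
Mei in UTC: 13:30-14:00, 16:00-20:00 (add 4h to convert from UTC-4).
Hiro: free for 06:30-07:30. Diego: not fully free for 06:30-07:30. Jamal: free for 06:30-07:30. Mei: not fully free for 06:30-07:30.

Diego, Mei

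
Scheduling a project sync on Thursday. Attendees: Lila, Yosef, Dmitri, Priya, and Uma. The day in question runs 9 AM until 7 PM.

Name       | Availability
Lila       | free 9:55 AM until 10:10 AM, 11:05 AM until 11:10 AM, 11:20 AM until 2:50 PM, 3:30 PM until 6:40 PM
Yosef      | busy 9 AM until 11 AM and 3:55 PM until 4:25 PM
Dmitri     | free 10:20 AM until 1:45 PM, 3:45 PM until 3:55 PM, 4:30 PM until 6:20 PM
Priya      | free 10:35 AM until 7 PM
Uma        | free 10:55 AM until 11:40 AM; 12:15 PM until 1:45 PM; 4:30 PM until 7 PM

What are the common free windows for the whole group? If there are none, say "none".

11:05-11:10, 11:20-11:40, 12:15-13:45, 16:30-18:20

Lila free: 09:55-10:10, 11:05-11:10, 11:20-14:50, 15:30-18:40.
Yosef free: 11:00-15:55, 16:25-19:00 (invert busy blocks within the working day).
Dmitri free: 10:20-13:45, 15:45-15:55, 16:30-18:20.
Priya free: 10:35-19:00.
Uma free: 10:55-11:40, 12:15-13:45, 16:30-19:00.
Lila ∩ Yosef: 11:05-11:10, 11:20-14:50, 15:30-15:55, 16:25-18:40.
Lila ∩ Yosef ∩ Dmitri: 11:05-11:10, 11:20-13:45, 15:45-15:55, 16:30-18:20.
Lila ∩ Yosef ∩ Dmitri ∩ Priya: 11:05-11:10, 11:20-13:45, 15:45-15:55, 16:30-18:20.
Lila ∩ Yosef ∩ Dmitri ∩ Priya ∩ Uma: 11:05-11:10, 11:20-11:40, 12:15-13:45, 16:30-18:20.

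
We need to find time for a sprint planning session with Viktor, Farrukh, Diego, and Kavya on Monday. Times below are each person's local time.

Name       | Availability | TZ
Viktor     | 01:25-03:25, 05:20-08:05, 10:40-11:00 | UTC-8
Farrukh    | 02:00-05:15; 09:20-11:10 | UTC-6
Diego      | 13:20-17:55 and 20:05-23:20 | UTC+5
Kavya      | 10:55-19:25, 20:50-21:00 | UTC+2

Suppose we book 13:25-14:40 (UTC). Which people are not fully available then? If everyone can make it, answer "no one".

Diego, Farrukh

Viktor in UTC: 09:25-11:25, 13:20-16:05, 18:40-19:00 (add 8h to convert from UTC-8).
Farrukh in UTC: 08:00-11:15, 15:20-17:10 (add 6h to convert from UTC-6).
Diego in UTC: 08:20-12:55, 15:05-18:20 (subtract 5h to convert from UTC+5).
Kavya in UTC: 08:55-17:25, 18:50-19:00 (subtract 2h to convert from UTC+2).
Viktor: free for 13:25-14:40. Farrukh: not fully free for 13:25-14:40. Diego: not fully free for 13:25-14:40. Kavya: free for 13:25-14:40.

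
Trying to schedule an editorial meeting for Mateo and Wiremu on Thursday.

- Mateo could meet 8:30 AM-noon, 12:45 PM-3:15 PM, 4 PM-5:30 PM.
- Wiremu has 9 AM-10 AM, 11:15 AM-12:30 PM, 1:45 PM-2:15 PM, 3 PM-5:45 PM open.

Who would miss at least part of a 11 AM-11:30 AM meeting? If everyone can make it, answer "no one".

Wiremu

Mateo: free for 11:00-11:30. Wiremu: not fully free for 11:00-11:30.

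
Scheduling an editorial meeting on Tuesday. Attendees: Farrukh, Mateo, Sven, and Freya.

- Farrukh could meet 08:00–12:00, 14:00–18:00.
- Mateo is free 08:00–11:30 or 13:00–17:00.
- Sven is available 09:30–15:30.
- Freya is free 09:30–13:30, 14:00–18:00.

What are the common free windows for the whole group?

09:30-11:30, 14:00-15:30

Farrukh ∩ Mateo: 08:00-11:30, 14:00-17:00.
Farrukh ∩ Mateo ∩ Sven: 09:30-11:30, 14:00-15:30.
Farrukh ∩ Mateo ∩ Sven ∩ Freya: 09:30-11:30, 14:00-15:30.
Those are the intersection windows.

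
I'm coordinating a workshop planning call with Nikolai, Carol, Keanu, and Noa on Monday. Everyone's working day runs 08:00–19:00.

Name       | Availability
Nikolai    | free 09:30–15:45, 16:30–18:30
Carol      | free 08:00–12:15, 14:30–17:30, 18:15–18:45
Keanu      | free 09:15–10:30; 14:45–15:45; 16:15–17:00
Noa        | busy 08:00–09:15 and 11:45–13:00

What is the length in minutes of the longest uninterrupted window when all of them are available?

60

Nikolai free: 09:30-15:45, 16:30-18:30.
Carol free: 08:00-12:15, 14:30-17:30, 18:15-18:45.
Keanu free: 09:15-10:30, 14:45-15:45, 16:15-17:00.
Noa free: 09:15-11:45, 13:00-19:00 (invert busy blocks within the working day).
Nikolai ∩ Carol: 09:30-12:15, 14:30-15:45, 16:30-17:30, 18:15-18:30.
Nikolai ∩ Carol ∩ Keanu: 09:30-10:30, 14:45-15:45, 16:30-17:00.
Nikolai ∩ Carol ∩ Keanu ∩ Noa: 09:30-10:30, 14:45-15:45, 16:30-17:00.
The longest is 09:30-10:30 at 60 minutes.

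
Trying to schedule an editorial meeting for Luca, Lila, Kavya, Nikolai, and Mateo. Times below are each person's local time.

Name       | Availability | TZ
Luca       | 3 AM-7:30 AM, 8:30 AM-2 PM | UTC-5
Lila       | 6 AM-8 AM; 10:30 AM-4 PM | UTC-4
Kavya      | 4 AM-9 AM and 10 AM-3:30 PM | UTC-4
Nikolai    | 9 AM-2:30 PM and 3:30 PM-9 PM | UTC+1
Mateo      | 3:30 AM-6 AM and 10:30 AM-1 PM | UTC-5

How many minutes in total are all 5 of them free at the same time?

Luca in UTC: 08:00-12:30, 13:30-19:00 (add 5h to convert from UTC-5).
Lila in UTC: 10:00-12:00, 14:30-20:00 (add 4h to convert from UTC-4).
Kavya in UTC: 08:00-13:00, 14:00-19:30 (add 4h to convert from UTC-4).
Nikolai in UTC: 08:00-13:30, 14:30-20:00 (subtract 1h to convert from UTC+1).
Mateo in UTC: 08:30-11:00, 15:30-18:00 (add 5h to convert from UTC-5).
Luca ∩ Lila: 10:00-12:00, 14:30-19:00.
Luca ∩ Lila ∩ Kavya: 10:00-12:00, 14:30-19:00.
Luca ∩ Lila ∩ Kavya ∩ Nikolai: 10:00-12:00, 14:30-19:00.
Luca ∩ Lila ∩ Kavya ∩ Nikolai ∩ Mateo: 10:00-11:00, 15:30-18:00.
So the common availability across everyone is 10:00-11:00, 15:30-18:00.
Summing the common windows: 60 + 150 = 210 minutes.

210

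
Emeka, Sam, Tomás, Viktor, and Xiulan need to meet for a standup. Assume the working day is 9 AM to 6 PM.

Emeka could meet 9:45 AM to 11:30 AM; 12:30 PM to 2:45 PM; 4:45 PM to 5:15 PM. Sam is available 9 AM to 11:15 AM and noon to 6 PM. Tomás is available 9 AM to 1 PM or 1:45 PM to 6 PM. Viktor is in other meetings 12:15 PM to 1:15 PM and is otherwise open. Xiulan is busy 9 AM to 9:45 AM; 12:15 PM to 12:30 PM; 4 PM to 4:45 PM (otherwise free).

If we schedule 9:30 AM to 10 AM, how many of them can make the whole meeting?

Emeka free: 09:45-11:30, 12:30-14:45, 16:45-17:15.
Sam free: 09:00-11:15, 12:00-18:00.
Tomás free: 09:00-13:00, 13:45-18:00.
Viktor free: 09:00-12:15, 13:15-18:00 (invert busy blocks within the working day).
Xiulan free: 09:45-12:15, 12:30-16:00, 16:45-18:00 (invert busy blocks within the working day).
Sam, Tomás, and Viktor can make the full 09:30-10:00 slot — that's 3.

3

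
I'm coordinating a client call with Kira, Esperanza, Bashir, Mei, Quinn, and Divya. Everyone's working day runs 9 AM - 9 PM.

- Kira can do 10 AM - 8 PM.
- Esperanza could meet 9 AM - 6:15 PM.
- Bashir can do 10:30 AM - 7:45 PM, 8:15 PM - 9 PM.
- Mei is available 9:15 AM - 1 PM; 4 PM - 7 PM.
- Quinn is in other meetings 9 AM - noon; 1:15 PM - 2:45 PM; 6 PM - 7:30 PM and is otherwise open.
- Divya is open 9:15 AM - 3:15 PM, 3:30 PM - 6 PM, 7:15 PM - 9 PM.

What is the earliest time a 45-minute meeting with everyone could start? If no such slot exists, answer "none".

Kira free: 10:00-20:00.
Esperanza free: 09:00-18:15.
Bashir free: 10:30-19:45, 20:15-21:00.
Mei free: 09:15-13:00, 16:00-19:00.
Quinn free: 12:00-13:15, 14:45-18:00, 19:30-21:00 (invert busy blocks within the working day).
Divya free: 09:15-15:15, 15:30-18:00, 19:15-21:00.
Kira ∩ Esperanza: 10:00-18:15.
Kira ∩ Esperanza ∩ Bashir: 10:30-18:15.
Kira ∩ Esperanza ∩ Bashir ∩ Mei: 10:30-13:00, 16:00-18:15.
Kira ∩ Esperanza ∩ Bashir ∩ Mei ∩ Quinn: 12:00-13:00, 16:00-18:00.
Kira ∩ Esperanza ∩ Bashir ∩ Mei ∩ Quinn ∩ Divya: 12:00-13:00, 16:00-18:00.
Those are the intersection windows.
The first common window of at least 45 minutes is 12:00-13:00, so the earliest start is 12:00.

12:00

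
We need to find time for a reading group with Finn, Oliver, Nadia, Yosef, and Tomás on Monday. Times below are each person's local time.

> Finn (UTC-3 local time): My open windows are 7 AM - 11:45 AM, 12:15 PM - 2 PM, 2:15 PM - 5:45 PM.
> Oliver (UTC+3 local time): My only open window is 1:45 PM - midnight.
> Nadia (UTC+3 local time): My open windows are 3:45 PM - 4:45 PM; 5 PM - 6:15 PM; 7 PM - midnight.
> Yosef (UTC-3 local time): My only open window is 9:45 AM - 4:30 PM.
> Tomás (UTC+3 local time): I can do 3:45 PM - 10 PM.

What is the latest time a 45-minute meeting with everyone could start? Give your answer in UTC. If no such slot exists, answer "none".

18:15

Finn in UTC: 10:00-14:45, 15:15-17:00, 17:15-20:45 (add 3h to convert from UTC-3).
Oliver in UTC: 10:45-21:00 (subtract 3h to convert from UTC+3).
Nadia in UTC: 12:45-13:45, 14:00-15:15, 16:00-21:00 (subtract 3h to convert from UTC+3).
Yosef in UTC: 12:45-19:30 (add 3h to convert from UTC-3).
Tomás in UTC: 12:45-19:00 (subtract 3h to convert from UTC+3).
Finn ∩ Oliver: 10:45-14:45, 15:15-17:00, 17:15-20:45.
Finn ∩ Oliver ∩ Nadia: 12:45-13:45, 14:00-14:45, 16:00-17:00, 17:15-20:45.
Finn ∩ Oliver ∩ Nadia ∩ Yosef: 12:45-13:45, 14:00-14:45, 16:00-17:00, 17:15-19:30.
Finn ∩ Oliver ∩ Nadia ∩ Yosef ∩ Tomás: 12:45-13:45, 14:00-14:45, 16:00-17:00, 17:15-19:00.
Those are the intersection windows.
The last common window of at least 45 minutes is 17:15-19:00; a 45-minute meeting can start as late as 18:15 and still end by 19:00.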